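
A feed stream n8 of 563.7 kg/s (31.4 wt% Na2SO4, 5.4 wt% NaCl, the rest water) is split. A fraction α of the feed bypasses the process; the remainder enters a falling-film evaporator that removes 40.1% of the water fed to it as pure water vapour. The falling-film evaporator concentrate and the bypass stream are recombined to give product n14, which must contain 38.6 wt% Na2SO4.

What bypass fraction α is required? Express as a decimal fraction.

0.264

All 563.7×0.314 = 177 kg/s of Na2SO4 reaches n14, so n14 = 177/0.386 = 458.55 kg/s and vapour = 105.15 kg/s.
The evaporator receives (1−α)·563.7 of feed at 0.632 water and removes 0.401 of that water:
0.401×0.632×(1−α)×563.7 = 105.15
(1−α) = 105.15/142.86 = 0.7360;  α = 0.2640.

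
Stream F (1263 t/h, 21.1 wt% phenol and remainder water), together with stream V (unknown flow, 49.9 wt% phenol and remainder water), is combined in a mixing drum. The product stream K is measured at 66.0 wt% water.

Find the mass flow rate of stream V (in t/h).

Let V be the unknown flow. Total out = 1263 + V.
water balance: 996.51 + 0.501·V = 0.660·(1263 + V)
(0.501 − 0.660)·V = 0.660×1263 − 996.51 = -162.93
V = -162.93 / -0.159 = 1024.7 t/h

1025 t/h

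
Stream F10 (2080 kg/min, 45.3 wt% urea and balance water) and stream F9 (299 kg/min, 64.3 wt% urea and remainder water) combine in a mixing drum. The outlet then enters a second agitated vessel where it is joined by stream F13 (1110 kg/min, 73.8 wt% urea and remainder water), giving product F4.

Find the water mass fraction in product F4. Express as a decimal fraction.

Overall, product flow = 3489 kg/min.
water in = 2080×0.547 + 299×0.357 + 1110×0.262 = 1535.3 kg/min.
water fraction in F4 = 0.440.

0.440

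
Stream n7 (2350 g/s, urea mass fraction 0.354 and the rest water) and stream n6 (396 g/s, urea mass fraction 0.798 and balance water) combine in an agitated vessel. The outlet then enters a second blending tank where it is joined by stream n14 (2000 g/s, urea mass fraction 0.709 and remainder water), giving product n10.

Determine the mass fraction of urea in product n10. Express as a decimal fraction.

0.541

Overall, product flow = 4746 g/s.
urea in = 2350×0.354 + 396×0.798 + 2000×0.709 = 2565.9 g/s.
urea fraction in n10 = 0.541.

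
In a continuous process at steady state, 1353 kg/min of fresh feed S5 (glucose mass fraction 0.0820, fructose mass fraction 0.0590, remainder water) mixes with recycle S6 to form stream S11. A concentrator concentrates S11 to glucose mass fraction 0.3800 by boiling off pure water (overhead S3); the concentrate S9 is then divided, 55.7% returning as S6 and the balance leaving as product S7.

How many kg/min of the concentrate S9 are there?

659.1 kg/min

Overall glucose balance (none leaves overhead): glucose in fresh feed = glucose in product, i.e. 1353×0.082 = (1−0.557)·S9·0.380.
S9 = 110.95/(0.380×0.443) = 659.06 kg/min.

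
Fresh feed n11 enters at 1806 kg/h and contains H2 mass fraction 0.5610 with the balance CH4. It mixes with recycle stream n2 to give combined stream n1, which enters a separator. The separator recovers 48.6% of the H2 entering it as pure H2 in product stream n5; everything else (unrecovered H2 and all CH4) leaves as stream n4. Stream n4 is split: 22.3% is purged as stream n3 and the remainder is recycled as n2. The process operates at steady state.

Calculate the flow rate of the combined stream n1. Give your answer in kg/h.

5242 kg/h

CH4 enters only via n11 and leaves only via the purge: 1806×0.439 = 0.223×(CH4 in n4), and the separator passes all CH4, so CH4 in n1 = CH4 in n4 = 3555.3 kg/h.
H2 in n1: m_A = 1806×0.561 + (1−0.223)·(1−0.486)·m_A, so m_A = 1013.2/0.6006 = 1686.9 kg/h.
n1 = 1686.9 + 3555.3 = 5242.2 kg/h.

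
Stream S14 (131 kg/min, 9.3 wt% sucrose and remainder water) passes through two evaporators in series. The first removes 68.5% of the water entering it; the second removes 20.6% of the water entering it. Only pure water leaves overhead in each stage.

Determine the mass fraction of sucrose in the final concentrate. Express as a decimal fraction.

water in feed = 131×0.907 = 118.82 kg/min.
After stage 1: water left = (1−0.685)×118.82 = 37.427; stream total = 49.61 kg/min.
After stage 2: water left = (1−0.206)×37.427 = 29.717; final concentrate = 41.9 kg/min.
sucrose fraction = 12.183/41.9 = 0.2908.

0.2908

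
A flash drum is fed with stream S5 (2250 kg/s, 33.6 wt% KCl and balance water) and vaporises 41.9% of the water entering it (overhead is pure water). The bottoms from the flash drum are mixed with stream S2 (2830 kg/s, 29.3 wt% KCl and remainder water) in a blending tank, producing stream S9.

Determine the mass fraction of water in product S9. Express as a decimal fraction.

Vapour removed = 0.419×0.664×2250 = 625.99 kg/s; concentrate = 1624 kg/s.
water reaching the mixer = 868.01 (from concentrate) + 2830×0.707 = 2868.8 kg/s.
Product flow = 1624 + 2830 = 4454 kg/s; water fraction = 0.6441.

0.6441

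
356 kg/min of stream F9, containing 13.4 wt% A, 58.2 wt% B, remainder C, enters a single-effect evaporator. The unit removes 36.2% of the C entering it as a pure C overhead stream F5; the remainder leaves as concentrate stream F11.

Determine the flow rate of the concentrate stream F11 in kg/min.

C entering = 356×0.284 = 101.1 kg/min; overhead removed = 0.362×101.1 = 36.6 kg/min.
Concentrate = 356 − 36.6 = 319.4 kg/min.

319.4 kg/min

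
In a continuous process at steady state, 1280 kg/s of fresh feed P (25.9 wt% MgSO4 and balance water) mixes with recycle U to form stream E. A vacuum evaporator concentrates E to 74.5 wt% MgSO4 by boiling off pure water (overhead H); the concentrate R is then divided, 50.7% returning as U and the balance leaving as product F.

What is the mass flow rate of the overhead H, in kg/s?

835 kg/s

Overall MgSO4 balance (none leaves overhead): MgSO4 in fresh feed = MgSO4 in product, i.e. 1280×0.259 = (1−0.507)·R·0.745.
R = 331.52/(0.745×0.493) = 902.62 kg/s.
Recycle U = 0.507×902.62 = 457.63 kg/s.
Combined feed E = 1280 + 457.63 = 1737.6 kg/s.
Overhead H = E − R = 1737.6 − 902.62 = 835.01 kg/s.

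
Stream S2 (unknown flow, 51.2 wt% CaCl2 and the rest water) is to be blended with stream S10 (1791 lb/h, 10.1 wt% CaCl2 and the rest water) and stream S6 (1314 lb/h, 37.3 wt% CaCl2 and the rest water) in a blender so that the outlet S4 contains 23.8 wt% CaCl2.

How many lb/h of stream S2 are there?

248.1 lb/h

Let S2 be the unknown flow. Total out = 3105 + S2.
CaCl2 balance: 671.01 + 0.512·S2 = 0.238·(3105 + S2)
(0.512 − 0.238)·S2 = 0.238×3105 − 671.01 = 67.977
S2 = 67.977 / 0.274 = 248.09 lb/h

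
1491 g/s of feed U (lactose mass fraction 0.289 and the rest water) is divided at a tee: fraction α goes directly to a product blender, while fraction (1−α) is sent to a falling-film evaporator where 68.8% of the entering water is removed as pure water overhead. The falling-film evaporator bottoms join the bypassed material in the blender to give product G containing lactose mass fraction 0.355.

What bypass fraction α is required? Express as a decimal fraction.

All 1491×0.289 = 430.9 g/s of lactose reaches G, so G = 430.9/0.355 = 1213.8 g/s and vapour = 277.2 g/s.
The evaporator receives (1−α)·1491 of feed at 0.711 water and removes 0.688 of that water:
0.688×0.711×(1−α)×1491 = 277.2
(1−α) = 277.2/729.35 = 0.3801;  α = 0.6199.

0.620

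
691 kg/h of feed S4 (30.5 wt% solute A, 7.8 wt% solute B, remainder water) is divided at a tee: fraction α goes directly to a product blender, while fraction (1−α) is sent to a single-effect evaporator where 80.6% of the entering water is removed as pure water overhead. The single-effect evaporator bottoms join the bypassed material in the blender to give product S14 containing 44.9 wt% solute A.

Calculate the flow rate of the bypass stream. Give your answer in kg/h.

All 691×0.305 = 210.75 kg/h of solute A reaches S14, so S14 = 210.75/0.449 = 469.39 kg/h and vapour = 221.61 kg/h.
The evaporator receives (1−α)·691 of feed at 0.617 water and removes 0.806 of that water:
0.806×0.617×(1−α)×691 = 221.61
(1−α) = 221.61/343.64 = 0.6449;  α = 0.3551.
Bypass flow = 0.3551×691 = 245.37 kg/h.

245.4 kg/h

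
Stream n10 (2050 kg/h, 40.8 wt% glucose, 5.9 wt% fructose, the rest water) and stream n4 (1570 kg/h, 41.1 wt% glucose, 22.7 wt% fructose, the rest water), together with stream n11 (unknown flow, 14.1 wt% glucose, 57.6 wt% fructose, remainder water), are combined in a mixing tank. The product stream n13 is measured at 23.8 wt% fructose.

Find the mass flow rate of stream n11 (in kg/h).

Let n11 be the unknown flow. Total out = 3620 + n11.
fructose balance: 477.34 + 0.576·n11 = 0.238·(3620 + n11)
(0.576 − 0.238)·n11 = 0.238×3620 − 477.34 = 384.22
n11 = 384.22 / 0.338 = 1136.7 kg/h

1137 kg/h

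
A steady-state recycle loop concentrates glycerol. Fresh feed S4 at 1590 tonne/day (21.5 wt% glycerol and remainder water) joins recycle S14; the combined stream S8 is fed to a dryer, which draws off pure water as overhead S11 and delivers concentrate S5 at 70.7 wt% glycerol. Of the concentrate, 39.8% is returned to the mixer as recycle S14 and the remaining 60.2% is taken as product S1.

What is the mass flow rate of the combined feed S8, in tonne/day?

Overall glycerol balance (none leaves overhead): glycerol in fresh feed = glycerol in product, i.e. 1590×0.215 = (1−0.398)·S5·0.707.
S5 = 341.85/(0.707×0.602) = 803.19 tonne/day.
Recycle S14 = 0.398×803.19 = 319.67 tonne/day.
Combined feed S8 = 1590 + 319.67 = 1909.7 tonne/day.

1910 tonne/day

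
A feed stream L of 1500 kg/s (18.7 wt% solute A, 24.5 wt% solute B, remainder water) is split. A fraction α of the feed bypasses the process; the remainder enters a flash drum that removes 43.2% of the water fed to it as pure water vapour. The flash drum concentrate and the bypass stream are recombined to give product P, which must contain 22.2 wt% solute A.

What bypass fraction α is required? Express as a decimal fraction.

All 1500×0.187 = 280.5 kg/s of solute A reaches P, so P = 280.5/0.222 = 1263.5 kg/s and vapour = 236.49 kg/s.
The evaporator receives (1−α)·1500 of feed at 0.568 water and removes 0.432 of that water:
0.432×0.568×(1−α)×1500 = 236.49
(1−α) = 236.49/368.06 = 0.6425;  α = 0.3575.

0.357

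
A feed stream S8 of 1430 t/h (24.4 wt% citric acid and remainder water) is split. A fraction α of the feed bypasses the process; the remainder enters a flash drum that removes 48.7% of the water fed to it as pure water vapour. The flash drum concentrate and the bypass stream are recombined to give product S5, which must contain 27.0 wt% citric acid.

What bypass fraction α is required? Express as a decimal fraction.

0.738

All 1430×0.244 = 348.92 t/h of citric acid reaches S5, so S5 = 348.92/0.270 = 1292.3 t/h and vapour = 137.7 t/h.
The evaporator receives (1−α)·1430 of feed at 0.756 water and removes 0.487 of that water:
0.487×0.756×(1−α)×1430 = 137.7
(1−α) = 137.7/526.49 = 0.2616;  α = 0.7384.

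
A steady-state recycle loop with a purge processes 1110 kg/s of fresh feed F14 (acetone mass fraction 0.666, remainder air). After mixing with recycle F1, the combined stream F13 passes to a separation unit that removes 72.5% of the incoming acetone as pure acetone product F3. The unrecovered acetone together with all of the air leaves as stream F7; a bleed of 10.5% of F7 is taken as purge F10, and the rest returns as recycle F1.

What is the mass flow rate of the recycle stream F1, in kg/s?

3401 kg/s

air enters only via F14 and leaves only via the purge: 1110×0.334 = 0.105×(air in F7), and the separation unit passes all air, so air in F13 = air in F7 = 3530.9 kg/s.
acetone in F13: m_A = 1110×0.666 + (1−0.105)·(1−0.725)·m_A, so m_A = 739.26/0.7539 = 980.61 kg/s.
F7 = (1−0.725)×980.61 + 3530.9 = 3800.5 kg/s.
Recycle F1 = (1−0.105)×3800.5 = 3401.5 kg/s.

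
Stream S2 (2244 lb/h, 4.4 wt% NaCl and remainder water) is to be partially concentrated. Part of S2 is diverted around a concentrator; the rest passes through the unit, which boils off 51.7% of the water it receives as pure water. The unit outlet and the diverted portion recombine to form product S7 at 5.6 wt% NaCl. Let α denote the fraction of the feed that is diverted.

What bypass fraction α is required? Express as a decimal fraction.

All 2244×0.044 = 98.736 lb/h of NaCl reaches S7, so S7 = 98.736/0.056 = 1763.1 lb/h and vapour = 480.86 lb/h.
The evaporator receives (1−α)·2244 of feed at 0.956 water and removes 0.517 of that water:
0.517×0.956×(1−α)×2244 = 480.86
(1−α) = 480.86/1109.1 = 0.4336;  α = 0.5664.

0.566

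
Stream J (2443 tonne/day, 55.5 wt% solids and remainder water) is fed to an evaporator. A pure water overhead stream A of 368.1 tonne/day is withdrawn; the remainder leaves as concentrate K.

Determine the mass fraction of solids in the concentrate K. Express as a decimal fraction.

solids is not removed: 2443×0.555 = 1355.9 tonne/day of solids enters K.
Concentrate = 2443 − 368.1 = 2074.9 tonne/day.
Mass fraction = 1355.9/2074.9 = 0.653.

0.653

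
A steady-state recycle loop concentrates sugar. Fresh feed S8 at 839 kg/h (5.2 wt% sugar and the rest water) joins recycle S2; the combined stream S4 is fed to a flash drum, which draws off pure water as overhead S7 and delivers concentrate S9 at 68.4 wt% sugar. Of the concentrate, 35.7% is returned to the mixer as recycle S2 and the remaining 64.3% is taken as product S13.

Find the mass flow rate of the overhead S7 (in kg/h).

Overall sugar balance (none leaves overhead): sugar in fresh feed = sugar in product, i.e. 839×0.052 = (1−0.357)·S9·0.684.
S9 = 43.628/(0.684×0.643) = 99.197 kg/h.
Recycle S2 = 0.357×99.197 = 35.413 kg/h.
Combined feed S4 = 839 + 35.413 = 874.41 kg/h.
Overhead S7 = S4 − S9 = 874.41 − 99.197 = 775.22 kg/h.

775.2 kg/h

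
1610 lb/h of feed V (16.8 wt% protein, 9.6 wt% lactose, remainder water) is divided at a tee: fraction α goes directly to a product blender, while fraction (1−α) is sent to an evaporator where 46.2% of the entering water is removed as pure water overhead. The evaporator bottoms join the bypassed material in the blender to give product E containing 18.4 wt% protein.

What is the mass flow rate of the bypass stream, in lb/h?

1198 lb/h

All 1610×0.168 = 270.48 lb/h of protein reaches E, so E = 270.48/0.184 = 1470 lb/h and vapour = 140 lb/h.
The evaporator receives (1−α)·1610 of feed at 0.736 water and removes 0.462 of that water:
0.462×0.736×(1−α)×1610 = 140
(1−α) = 140/547.45 = 0.2557;  α = 0.7443.
Bypass flow = 0.7443×1610 = 1198.3 lb/h.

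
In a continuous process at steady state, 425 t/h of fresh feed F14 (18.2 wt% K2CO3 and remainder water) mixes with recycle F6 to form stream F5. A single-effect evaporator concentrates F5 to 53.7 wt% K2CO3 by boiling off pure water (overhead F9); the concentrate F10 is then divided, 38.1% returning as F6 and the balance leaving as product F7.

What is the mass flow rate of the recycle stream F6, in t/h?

88.66 t/h

Overall K2CO3 balance (none leaves overhead): K2CO3 in fresh feed = K2CO3 in product, i.e. 425×0.182 = (1−0.381)·F10·0.537.
F10 = 77.35/(0.537×0.619) = 232.7 t/h.
Recycle F6 = 0.381×232.7 = 88.658 t/h.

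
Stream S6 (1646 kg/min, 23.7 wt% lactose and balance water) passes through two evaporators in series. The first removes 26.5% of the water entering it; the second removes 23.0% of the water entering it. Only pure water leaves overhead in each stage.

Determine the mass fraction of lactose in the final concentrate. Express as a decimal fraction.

0.354

water in feed = 1646×0.763 = 1255.9 kg/min.
After stage 1: water left = (1−0.265)×1255.9 = 923.09; stream total = 1313.2 kg/min.
After stage 2: water left = (1−0.230)×923.09 = 710.78; final concentrate = 1100.9 kg/min.
lactose fraction = 390.1/1100.9 = 0.354.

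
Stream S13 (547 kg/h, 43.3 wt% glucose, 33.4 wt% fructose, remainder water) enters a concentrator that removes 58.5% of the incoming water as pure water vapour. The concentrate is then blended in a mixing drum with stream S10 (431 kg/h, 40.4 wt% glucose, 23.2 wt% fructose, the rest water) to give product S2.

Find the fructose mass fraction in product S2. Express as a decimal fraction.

Vapour removed = 0.585×0.233×547 = 74.559 kg/h; concentrate = 472.44 kg/h.
fructose reaching the mixer = 182.7 (from concentrate) + 431×0.232 = 282.69 kg/h.
Product flow = 472.44 + 431 = 903.44 kg/h; fructose fraction = 0.3129.

0.3129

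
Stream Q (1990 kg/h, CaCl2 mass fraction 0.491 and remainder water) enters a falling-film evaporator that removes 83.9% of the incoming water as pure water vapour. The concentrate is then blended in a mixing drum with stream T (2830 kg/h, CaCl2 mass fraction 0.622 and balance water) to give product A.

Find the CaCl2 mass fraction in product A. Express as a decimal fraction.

Vapour removed = 0.839×0.509×1990 = 849.83 kg/h; concentrate = 1140.2 kg/h.
CaCl2 reaching the mixer = 977.09 (from concentrate) + 2830×0.622 = 2737.3 kg/h.
Product flow = 1140.2 + 2830 = 3970.2 kg/h; CaCl2 fraction = 0.689.

0.689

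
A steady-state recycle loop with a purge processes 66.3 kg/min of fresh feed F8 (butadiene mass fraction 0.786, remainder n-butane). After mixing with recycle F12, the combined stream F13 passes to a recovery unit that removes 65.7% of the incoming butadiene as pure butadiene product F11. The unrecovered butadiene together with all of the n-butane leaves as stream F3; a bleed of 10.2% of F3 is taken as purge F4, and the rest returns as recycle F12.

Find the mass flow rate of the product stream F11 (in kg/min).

49.48 kg/min

butadiene in F13: m_A = 66.3×0.786 + (1−0.102)·(1−0.657)·m_A, so m_A = 52.112/0.6920 = 75.308 kg/min.
Product F11 = 0.657×75.308 = 49.477 kg/min.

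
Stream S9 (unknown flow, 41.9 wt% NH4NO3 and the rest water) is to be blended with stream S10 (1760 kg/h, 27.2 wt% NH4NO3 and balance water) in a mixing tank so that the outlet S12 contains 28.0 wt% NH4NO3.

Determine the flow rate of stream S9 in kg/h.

101.3 kg/h

Let S9 be the unknown flow. Total out = 1760 + S9.
NH4NO3 balance: 478.72 + 0.419·S9 = 0.280·(1760 + S9)
(0.419 − 0.280)·S9 = 0.280×1760 − 478.72 = 14.08
S9 = 14.08 / 0.139 = 101.29 kg/h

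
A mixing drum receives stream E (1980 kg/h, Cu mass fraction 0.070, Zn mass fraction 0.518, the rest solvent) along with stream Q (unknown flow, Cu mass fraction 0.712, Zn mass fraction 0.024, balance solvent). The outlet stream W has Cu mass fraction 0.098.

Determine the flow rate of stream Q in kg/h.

90.29 kg/h

Let Q be the unknown flow. Total out = 1980 + Q.
Cu balance: 138.6 + 0.712·Q = 0.098·(1980 + Q)
(0.712 − 0.098)·Q = 0.098×1980 − 138.6 = 55.44
Q = 55.44 / 0.614 = 90.293 kg/h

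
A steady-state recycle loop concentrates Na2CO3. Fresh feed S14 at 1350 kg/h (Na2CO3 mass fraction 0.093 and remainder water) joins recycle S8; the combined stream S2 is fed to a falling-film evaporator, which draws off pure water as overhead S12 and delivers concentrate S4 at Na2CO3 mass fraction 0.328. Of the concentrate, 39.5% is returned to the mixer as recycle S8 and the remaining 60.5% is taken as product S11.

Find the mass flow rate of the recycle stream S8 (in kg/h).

Overall Na2CO3 balance (none leaves overhead): Na2CO3 in fresh feed = Na2CO3 in product, i.e. 1350×0.093 = (1−0.395)·S4·0.328.
S4 = 125.55/(0.328×0.605) = 632.68 kg/h.
Recycle S8 = 0.395×632.68 = 249.91 kg/h.

249.9 kg/h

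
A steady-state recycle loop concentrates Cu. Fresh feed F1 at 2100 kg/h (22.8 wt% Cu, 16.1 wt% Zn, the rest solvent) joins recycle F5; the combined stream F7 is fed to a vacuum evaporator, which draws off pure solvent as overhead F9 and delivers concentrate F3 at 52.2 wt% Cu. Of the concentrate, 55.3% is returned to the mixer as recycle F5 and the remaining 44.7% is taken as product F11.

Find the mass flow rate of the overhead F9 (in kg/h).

Overall Cu balance (none leaves overhead): Cu in fresh feed = Cu in product, i.e. 2100×0.228 = (1−0.553)·F3·0.522.
F3 = 478.8/(0.522×0.447) = 2052 kg/h.
Recycle F5 = 0.553×2052 = 1134.8 kg/h.
Combined feed F7 = 2100 + 1134.8 = 3234.8 kg/h.
Overhead F9 = F7 − F3 = 3234.8 − 2052 = 1182.8 kg/h.

1183 kg/h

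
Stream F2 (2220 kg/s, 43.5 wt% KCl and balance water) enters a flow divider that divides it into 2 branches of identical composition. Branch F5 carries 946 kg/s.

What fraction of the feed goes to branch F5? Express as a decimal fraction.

Fraction to F5 = 946/2220 = 0.4261.

0.426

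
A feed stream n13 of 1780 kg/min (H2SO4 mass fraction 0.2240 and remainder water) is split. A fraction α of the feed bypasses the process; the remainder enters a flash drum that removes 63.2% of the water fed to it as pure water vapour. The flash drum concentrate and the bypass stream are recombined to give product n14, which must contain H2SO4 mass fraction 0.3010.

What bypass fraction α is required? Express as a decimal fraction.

All 1780×0.224 = 398.72 kg/min of H2SO4 reaches n14, so n14 = 398.72/0.301 = 1324.7 kg/min and vapour = 455.35 kg/min.
The evaporator receives (1−α)·1780 of feed at 0.776 water and removes 0.632 of that water:
0.632×0.776×(1−α)×1780 = 455.35
(1−α) = 455.35/872.97 = 0.5216;  α = 0.4784.

0.478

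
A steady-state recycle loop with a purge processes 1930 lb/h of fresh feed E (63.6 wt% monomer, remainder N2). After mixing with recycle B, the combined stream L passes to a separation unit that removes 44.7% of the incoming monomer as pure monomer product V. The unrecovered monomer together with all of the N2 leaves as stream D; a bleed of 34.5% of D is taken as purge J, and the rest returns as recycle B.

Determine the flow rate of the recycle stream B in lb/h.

2031 lb/h

N2 enters only via E and leaves only via the purge: 1930×0.364 = 0.345×(N2 in D), and the separation unit passes all N2, so N2 in L = N2 in D = 2036.3 lb/h.
monomer in L: m_A = 1930×0.636 + (1−0.345)·(1−0.447)·m_A, so m_A = 1227.5/0.6378 = 1924.6 lb/h.
D = (1−0.447)×1924.6 + 2036.3 = 3100.6 lb/h.
Recycle B = (1−0.345)×3100.6 = 2030.9 lb/h.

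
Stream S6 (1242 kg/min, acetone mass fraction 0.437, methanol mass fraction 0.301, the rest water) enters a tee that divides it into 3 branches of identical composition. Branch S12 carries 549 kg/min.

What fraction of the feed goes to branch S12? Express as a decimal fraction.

Fraction to S12 = 549/1242 = 0.4420.

0.442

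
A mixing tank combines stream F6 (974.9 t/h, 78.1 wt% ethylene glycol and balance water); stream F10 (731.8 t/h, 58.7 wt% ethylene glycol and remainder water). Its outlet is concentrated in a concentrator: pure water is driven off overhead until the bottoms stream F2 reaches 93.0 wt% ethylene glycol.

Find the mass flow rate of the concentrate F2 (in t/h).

1281 t/h

ethylene glycol entering = 974.9×0.781 + 731.8×0.587 = 1191 t/h.
All ethylene glycol reports to F2, so F2 = 1191/0.930 = 1280.6 t/h.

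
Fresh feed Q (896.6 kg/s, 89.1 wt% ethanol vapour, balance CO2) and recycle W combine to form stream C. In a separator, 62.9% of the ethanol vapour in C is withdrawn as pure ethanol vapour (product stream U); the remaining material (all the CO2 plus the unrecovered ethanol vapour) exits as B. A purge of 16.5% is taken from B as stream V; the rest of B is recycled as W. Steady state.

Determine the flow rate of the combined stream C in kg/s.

1750 kg/s

CO2 enters only via Q and leaves only via the purge: 896.6×0.109 = 0.165×(CO2 in B), and the separator passes all CO2, so CO2 in C = CO2 in B = 592.3 kg/s.
ethanol vapour in C: m_A = 896.6×0.891 + (1−0.165)·(1−0.629)·m_A, so m_A = 798.87/0.6902 = 1157.4 kg/s.
C = 1157.4 + 592.3 = 1749.7 kg/s.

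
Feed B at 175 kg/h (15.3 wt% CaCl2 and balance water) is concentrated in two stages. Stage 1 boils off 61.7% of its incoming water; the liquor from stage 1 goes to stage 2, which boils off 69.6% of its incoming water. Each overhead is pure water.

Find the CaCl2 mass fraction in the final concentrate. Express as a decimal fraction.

water in feed = 175×0.847 = 148.22 kg/h.
After stage 1: water left = (1−0.617)×148.22 = 56.77; stream total = 83.545 kg/h.
After stage 2: water left = (1−0.696)×56.77 = 17.258; final concentrate = 44.033 kg/h.
CaCl2 fraction = 26.775/44.033 = 0.6081.

0.6081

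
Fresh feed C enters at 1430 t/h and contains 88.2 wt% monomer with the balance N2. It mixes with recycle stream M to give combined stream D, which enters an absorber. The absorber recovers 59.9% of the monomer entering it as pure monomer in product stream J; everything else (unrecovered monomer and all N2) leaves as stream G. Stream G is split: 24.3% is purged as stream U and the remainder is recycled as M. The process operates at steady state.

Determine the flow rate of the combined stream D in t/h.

N2 enters only via C and leaves only via the purge: 1430×0.118 = 0.243×(N2 in G), and the absorber passes all N2, so N2 in D = N2 in G = 694.4 t/h.
monomer in D: m_A = 1430×0.882 + (1−0.243)·(1−0.599)·m_A, so m_A = 1261.3/0.6964 = 1811 t/h.
D = 1811 + 694.4 = 2505.4 t/h.

2505 t/h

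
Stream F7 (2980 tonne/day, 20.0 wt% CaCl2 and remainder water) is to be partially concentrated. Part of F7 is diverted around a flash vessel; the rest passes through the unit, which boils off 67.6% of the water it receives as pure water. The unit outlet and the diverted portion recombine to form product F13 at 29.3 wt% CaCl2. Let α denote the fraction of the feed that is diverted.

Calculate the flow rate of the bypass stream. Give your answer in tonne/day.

1231 tonne/day

All 2980×0.200 = 596 tonne/day of CaCl2 reaches F13, so F13 = 596/0.293 = 2034.1 tonne/day and vapour = 945.87 tonne/day.
The evaporator receives (1−α)·2980 of feed at 0.800 water and removes 0.676 of that water:
0.676×0.800×(1−α)×2980 = 945.87
(1−α) = 945.87/1611.6 = 0.5869;  α = 0.4131.
Bypass flow = 0.4131×2980 = 1231 tonne/day.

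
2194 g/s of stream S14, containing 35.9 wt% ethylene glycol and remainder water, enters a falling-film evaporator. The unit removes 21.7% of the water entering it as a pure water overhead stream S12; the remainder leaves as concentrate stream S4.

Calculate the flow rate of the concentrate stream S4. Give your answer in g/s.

water entering = 2194×0.641 = 1406.4 g/s; overhead removed = 0.217×1406.4 = 305.18 g/s.
Concentrate = 2194 − 305.18 = 1888.8 g/s.

1889 g/s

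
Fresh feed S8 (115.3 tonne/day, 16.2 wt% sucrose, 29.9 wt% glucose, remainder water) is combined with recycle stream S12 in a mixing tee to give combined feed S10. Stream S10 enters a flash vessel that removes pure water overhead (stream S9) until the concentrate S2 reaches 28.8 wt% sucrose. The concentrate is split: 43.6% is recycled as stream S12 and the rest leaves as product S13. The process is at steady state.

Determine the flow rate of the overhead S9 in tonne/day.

Overall sucrose balance (none leaves overhead): sucrose in fresh feed = sucrose in product, i.e. 115.3×0.162 = (1−0.436)·S2·0.288.
S2 = 18.679/(0.288×0.564) = 114.99 tonne/day.
Recycle S12 = 0.436×114.99 = 50.137 tonne/day.
Combined feed S10 = 115.3 + 50.137 = 165.44 tonne/day.
Overhead S9 = S10 − S2 = 165.44 − 114.99 = 50.444 tonne/day.

50.44 tonne/day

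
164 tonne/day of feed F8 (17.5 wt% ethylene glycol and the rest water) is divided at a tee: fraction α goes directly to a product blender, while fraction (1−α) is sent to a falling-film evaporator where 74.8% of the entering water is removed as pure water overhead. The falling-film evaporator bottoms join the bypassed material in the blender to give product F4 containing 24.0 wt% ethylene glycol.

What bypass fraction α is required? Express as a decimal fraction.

All 164×0.175 = 28.7 tonne/day of ethylene glycol reaches F4, so F4 = 28.7/0.240 = 119.58 tonne/day and vapour = 44.417 tonne/day.
The evaporator receives (1−α)·164 of feed at 0.825 water and removes 0.748 of that water:
0.748×0.825×(1−α)×164 = 44.417
(1−α) = 44.417/101.2 = 0.4389;  α = 0.5611.

0.561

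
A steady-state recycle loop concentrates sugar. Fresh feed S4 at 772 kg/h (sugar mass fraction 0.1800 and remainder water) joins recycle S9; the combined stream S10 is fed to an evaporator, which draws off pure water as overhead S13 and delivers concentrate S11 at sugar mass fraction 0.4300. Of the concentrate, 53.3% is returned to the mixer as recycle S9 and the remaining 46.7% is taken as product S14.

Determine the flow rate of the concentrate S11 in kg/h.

692 kg/h

Overall sugar balance (none leaves overhead): sugar in fresh feed = sugar in product, i.e. 772×0.180 = (1−0.533)·S11·0.430.
S11 = 138.96/(0.430×0.467) = 692 kg/h.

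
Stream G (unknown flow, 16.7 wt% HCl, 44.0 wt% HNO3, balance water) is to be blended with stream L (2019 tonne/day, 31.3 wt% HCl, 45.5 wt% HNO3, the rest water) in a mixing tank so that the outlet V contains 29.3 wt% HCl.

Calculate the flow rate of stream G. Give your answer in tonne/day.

320.5 tonne/day

Let G be the unknown flow. Total out = 2019 + G.
HCl balance: 631.95 + 0.167·G = 0.293·(2019 + G)
(0.167 − 0.293)·G = 0.293×2019 − 631.95 = -40.38
G = -40.38 / -0.126 = 320.48 tonne/day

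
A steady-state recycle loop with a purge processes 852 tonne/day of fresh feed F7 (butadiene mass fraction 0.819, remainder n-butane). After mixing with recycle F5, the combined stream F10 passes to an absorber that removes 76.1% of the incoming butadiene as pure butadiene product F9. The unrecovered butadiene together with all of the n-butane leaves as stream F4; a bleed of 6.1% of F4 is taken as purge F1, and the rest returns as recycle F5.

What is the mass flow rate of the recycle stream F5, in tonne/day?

n-butane enters only via F7 and leaves only via the purge: 852×0.181 = 0.061×(n-butane in F4), and the absorber passes all n-butane, so n-butane in F10 = n-butane in F4 = 2528.1 tonne/day.
butadiene in F10: m_A = 852×0.819 + (1−0.061)·(1−0.761)·m_A, so m_A = 697.79/0.7756 = 899.7 tonne/day.
F4 = (1−0.761)×899.7 + 2528.1 = 2743.1 tonne/day.
Recycle F5 = (1−0.061)×2743.1 = 2575.8 tonne/day.

2576 tonne/day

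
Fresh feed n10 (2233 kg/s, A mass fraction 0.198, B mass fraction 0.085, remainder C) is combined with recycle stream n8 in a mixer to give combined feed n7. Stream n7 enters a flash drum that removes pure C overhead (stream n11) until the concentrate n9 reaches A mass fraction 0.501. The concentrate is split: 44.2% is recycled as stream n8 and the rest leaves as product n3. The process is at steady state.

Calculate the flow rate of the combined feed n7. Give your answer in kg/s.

2932 kg/s

Overall A balance (none leaves overhead): A in fresh feed = A in product, i.e. 2233×0.198 = (1−0.442)·n9·0.501.
n9 = 442.13/(0.501×0.558) = 1581.5 kg/s.
Recycle n8 = 0.442×1581.5 = 699.04 kg/s.
Combined feed n7 = 2233 + 699.04 = 2932 kg/s.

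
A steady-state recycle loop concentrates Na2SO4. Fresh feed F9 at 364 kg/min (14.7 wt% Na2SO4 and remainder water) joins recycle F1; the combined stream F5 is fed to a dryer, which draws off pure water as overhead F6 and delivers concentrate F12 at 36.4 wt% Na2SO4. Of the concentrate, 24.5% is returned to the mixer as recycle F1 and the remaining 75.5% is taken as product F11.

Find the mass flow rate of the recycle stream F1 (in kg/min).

47.7 kg/min

Overall Na2SO4 balance (none leaves overhead): Na2SO4 in fresh feed = Na2SO4 in product, i.e. 364×0.147 = (1−0.245)·F12·0.364.
F12 = 53.508/(0.364×0.755) = 194.7 kg/min.
Recycle F1 = 0.245×194.7 = 47.702 kg/min.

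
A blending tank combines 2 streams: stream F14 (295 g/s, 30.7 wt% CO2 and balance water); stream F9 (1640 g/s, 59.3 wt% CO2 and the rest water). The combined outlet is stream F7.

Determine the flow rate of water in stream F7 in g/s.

water out = water in = 295×0.693 + 1640×0.407 = 871.91 g/s.

871.9 g/s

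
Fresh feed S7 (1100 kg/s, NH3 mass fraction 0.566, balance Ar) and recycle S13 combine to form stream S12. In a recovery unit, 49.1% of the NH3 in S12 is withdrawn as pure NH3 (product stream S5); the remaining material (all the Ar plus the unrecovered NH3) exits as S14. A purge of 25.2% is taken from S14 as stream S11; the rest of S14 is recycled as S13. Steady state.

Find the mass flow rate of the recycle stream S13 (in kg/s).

1800 kg/s

Ar enters only via S7 and leaves only via the purge: 1100×0.434 = 0.252×(Ar in S14), and the recovery unit passes all Ar, so Ar in S12 = Ar in S14 = 1894.4 kg/s.
NH3 in S12: m_A = 1100×0.566 + (1−0.252)·(1−0.491)·m_A, so m_A = 622.6/0.6193 = 1005.4 kg/s.
S14 = (1−0.491)×1005.4 + 1894.4 = 2406.2 kg/s.
Recycle S13 = (1−0.252)×2406.2 = 1799.8 kg/s.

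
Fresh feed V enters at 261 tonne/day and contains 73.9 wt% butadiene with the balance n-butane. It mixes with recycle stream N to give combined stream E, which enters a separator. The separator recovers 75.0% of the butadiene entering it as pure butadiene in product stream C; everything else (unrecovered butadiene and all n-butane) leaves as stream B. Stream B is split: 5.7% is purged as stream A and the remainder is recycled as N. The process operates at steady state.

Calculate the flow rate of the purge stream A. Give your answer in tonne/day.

n-butane enters only via V and leaves only via the purge: 261×0.261 = 0.057×(n-butane in B), and the separator passes all n-butane, so n-butane in E = n-butane in B = 1195.1 tonne/day.
butadiene in E: m_A = 261×0.739 + (1−0.057)·(1−0.750)·m_A, so m_A = 192.88/0.7642 = 252.38 tonne/day.
B = (1−0.750)×252.38 + 1195.1 = 1258.2 tonne/day.
Purge A = 0.057×1258.2 = 71.717 tonne/day.

71.72 tonne/day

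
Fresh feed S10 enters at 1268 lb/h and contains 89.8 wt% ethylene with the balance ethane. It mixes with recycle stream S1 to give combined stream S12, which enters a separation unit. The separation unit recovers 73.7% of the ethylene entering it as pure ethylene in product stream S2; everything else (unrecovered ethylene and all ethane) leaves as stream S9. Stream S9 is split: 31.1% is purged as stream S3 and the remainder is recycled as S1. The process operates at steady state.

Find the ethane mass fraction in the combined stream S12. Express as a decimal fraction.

0.230

ethane enters only via S10 and leaves only via the purge: 1268×0.102 = 0.311×(ethane in S9), and the separation unit passes all ethane, so ethane in S12 = ethane in S9 = 415.87 lb/h.
ethylene in S12: m_A = 1268×0.898 + (1−0.311)·(1−0.737)·m_A, so m_A = 1138.7/0.8188 = 1390.7 lb/h.
S12 = 1390.7 + 415.87 = 1806.5 lb/h.
ethane fraction in S12 = 415.87/1806.5 = 0.230.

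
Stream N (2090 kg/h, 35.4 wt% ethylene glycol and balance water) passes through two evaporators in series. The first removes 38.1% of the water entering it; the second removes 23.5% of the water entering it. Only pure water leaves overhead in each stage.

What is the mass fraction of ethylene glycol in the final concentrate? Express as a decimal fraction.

0.536

water in feed = 2090×0.646 = 1350.1 kg/h.
After stage 1: water left = (1−0.381)×1350.1 = 835.74; stream total = 1575.6 kg/h.
After stage 2: water left = (1−0.235)×835.74 = 639.34; final concentrate = 1379.2 kg/h.
ethylene glycol fraction = 739.86/1379.2 = 0.536.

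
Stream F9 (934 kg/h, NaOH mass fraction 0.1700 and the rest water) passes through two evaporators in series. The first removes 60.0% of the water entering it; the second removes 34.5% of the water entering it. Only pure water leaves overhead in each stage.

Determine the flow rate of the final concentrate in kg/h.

water in feed = 934×0.830 = 775.22 kg/h.
After stage 1: water left = (1−0.600)×775.22 = 310.09; stream total = 468.87 kg/h.
After stage 2: water left = (1−0.345)×310.09 = 203.11; final concentrate = 361.89 kg/h.

361.9 kg/h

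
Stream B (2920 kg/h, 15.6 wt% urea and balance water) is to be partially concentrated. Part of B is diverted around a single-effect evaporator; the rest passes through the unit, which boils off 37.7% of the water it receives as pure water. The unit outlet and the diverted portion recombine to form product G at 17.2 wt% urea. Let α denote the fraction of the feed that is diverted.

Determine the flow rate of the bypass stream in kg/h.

2066 kg/h

All 2920×0.156 = 455.52 kg/h of urea reaches G, so G = 455.52/0.172 = 2648.4 kg/h and vapour = 271.63 kg/h.
The evaporator receives (1−α)·2920 of feed at 0.844 water and removes 0.377 of that water:
0.377×0.844×(1−α)×2920 = 271.63
(1−α) = 271.63/929.11 = 0.2924;  α = 0.7076.
Bypass flow = 0.7076×2920 = 2066.3 kg/h.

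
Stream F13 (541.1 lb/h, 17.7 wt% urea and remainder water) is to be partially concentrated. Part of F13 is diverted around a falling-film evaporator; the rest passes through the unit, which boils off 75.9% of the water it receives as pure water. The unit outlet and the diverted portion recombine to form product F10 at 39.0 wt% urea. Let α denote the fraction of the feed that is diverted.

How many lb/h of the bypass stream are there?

68 lb/h

All 541.1×0.177 = 95.775 lb/h of urea reaches F10, so F10 = 95.775/0.390 = 245.58 lb/h and vapour = 295.52 lb/h.
The evaporator receives (1−α)·541.1 of feed at 0.823 water and removes 0.759 of that water:
0.759×0.823×(1−α)×541.1 = 295.52
(1−α) = 295.52/338 = 0.8743;  α = 0.1257.
Bypass flow = 0.1257×541.1 = 68.002 lb/h.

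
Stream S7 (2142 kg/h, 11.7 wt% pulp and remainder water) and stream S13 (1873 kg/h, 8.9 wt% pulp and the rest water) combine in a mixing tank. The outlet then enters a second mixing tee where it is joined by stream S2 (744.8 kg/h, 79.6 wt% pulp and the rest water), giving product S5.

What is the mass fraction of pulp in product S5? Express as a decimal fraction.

0.212

Overall, product flow = 4759.8 kg/h.
pulp in = 2142×0.117 + 1873×0.089 + 744.8×0.796 = 1010.2 kg/h.
pulp fraction in S5 = 0.212.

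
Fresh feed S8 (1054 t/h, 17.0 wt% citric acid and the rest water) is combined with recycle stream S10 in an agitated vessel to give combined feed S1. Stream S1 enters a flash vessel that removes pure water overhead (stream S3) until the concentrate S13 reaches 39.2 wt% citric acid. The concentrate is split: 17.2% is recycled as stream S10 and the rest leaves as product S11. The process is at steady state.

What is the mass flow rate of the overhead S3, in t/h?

Overall citric acid balance (none leaves overhead): citric acid in fresh feed = citric acid in product, i.e. 1054×0.170 = (1−0.172)·S13·0.392.
S13 = 179.18/(0.392×0.828) = 552.04 t/h.
Recycle S10 = 0.172×552.04 = 94.951 t/h.
Combined feed S1 = 1054 + 94.951 = 1149 t/h.
Overhead S3 = S1 − S13 = 1149 − 552.04 = 596.91 t/h.

596.9 t/h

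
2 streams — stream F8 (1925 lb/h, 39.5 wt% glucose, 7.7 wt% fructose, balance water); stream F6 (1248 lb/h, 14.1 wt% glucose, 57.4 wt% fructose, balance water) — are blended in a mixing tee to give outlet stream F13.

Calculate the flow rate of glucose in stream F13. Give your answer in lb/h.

936.3 lb/h

glucose out = glucose in = 1925×0.395 + 1248×0.141 = 936.34 lb/h.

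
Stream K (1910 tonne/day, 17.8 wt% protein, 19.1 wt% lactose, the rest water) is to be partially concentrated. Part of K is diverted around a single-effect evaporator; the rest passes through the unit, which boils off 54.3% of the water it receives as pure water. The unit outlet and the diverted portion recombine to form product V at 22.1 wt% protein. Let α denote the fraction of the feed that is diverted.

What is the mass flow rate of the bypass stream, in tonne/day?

825.4 tonne/day

All 1910×0.178 = 339.98 tonne/day of protein reaches V, so V = 339.98/0.221 = 1538.4 tonne/day and vapour = 371.63 tonne/day.
The evaporator receives (1−α)·1910 of feed at 0.631 water and removes 0.543 of that water:
0.543×0.631×(1−α)×1910 = 371.63
(1−α) = 371.63/654.43 = 0.5679;  α = 0.4321.
Bypass flow = 0.4321×1910 = 825.37 tonne/day.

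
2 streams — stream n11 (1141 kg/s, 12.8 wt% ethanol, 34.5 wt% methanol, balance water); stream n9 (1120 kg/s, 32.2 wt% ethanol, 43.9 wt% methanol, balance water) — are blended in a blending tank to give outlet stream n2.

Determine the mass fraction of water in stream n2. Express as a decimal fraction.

0.384

Total flow out = 1141 + 1120 = 2261 kg/s.
water in = 1141×0.527 + 1120×0.239 = 868.99 kg/s.
water mass fraction in n2 = 868.99/2261 = 0.384.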